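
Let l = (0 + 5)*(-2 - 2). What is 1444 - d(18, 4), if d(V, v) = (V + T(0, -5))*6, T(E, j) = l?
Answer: 1456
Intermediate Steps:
l = -20 (l = 5*(-4) = -20)
T(E, j) = -20
d(V, v) = -120 + 6*V (d(V, v) = (V - 20)*6 = (-20 + V)*6 = -120 + 6*V)
1444 - d(18, 4) = 1444 - (-120 + 6*18) = 1444 - (-120 + 108) = 1444 - 1*(-12) = 1444 + 12 = 1456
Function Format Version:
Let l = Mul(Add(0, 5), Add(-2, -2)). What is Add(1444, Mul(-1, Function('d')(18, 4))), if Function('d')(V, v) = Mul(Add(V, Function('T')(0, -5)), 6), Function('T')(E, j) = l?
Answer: 1456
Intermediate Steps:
l = -20 (l = Mul(5, -4) = -20)
Function('T')(E, j) = -20
Function('d')(V, v) = Add(-120, Mul(6, V)) (Function('d')(V, v) = Mul(Add(V, -20), 6) = Mul(Add(-20, V), 6) = Add(-120, Mul(6, V)))
Add(1444, Mul(-1, Function('d')(18, 4))) = Add(1444, Mul(-1, Add(-120, Mul(6, 18)))) = Add(1444, Mul(-1, Add(-120, 108))) = Add(1444, Mul(-1, -12)) = Add(1444, 12) = 1456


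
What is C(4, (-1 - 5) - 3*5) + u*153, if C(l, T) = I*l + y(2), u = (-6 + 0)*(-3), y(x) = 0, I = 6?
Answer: 2778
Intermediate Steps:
u = 18 (u = -6*(-3) = 18)
C(l, T) = 6*l (C(l, T) = 6*l + 0 = 6*l)
C(4, (-1 - 5) - 3*5) + u*153 = 6*4 + 18*153 = 24 + 2754 = 2778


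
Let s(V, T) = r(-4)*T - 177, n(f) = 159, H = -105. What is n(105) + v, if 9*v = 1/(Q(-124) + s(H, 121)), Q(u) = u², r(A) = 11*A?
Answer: 14131126/88875 ≈ 159.00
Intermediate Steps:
s(V, T) = -177 - 44*T (s(V, T) = (11*(-4))*T - 177 = -44*T - 177 = -177 - 44*T)
v = 1/88875 (v = 1/(9*((-124)² + (-177 - 44*121))) = 1/(9*(15376 + (-177 - 5324))) = 1/(9*(15376 - 5501)) = (⅑)/9875 = (⅑)*(1/9875) = 1/88875 ≈ 1.1252e-5)
n(105) + v = 159 + 1/88875 = 14131126/88875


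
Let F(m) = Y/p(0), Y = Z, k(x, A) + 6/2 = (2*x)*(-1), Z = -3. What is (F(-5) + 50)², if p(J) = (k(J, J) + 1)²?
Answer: 38809/16 ≈ 2425.6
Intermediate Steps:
k(x, A) = -3 - 2*x (k(x, A) = -3 + (2*x)*(-1) = -3 - 2*x)
Y = -3
p(J) = (-2 - 2*J)² (p(J) = ((-3 - 2*J) + 1)² = (-2 - 2*J)²)
F(m) = -¾ (F(m) = -3*1/(4*(1 + 0)²) = -3/(4*1²) = -3/(4*1) = -3/4 = -3*¼ = -¾)
(F(-5) + 50)² = (-¾ + 50)² = (197/4)² = 38809/16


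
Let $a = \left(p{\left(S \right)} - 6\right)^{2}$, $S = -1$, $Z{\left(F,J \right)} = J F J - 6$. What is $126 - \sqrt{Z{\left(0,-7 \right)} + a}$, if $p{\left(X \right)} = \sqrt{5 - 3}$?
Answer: $126 - 2 \sqrt{8 - 3 \sqrt{2}} \approx 122.12$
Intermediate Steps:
$Z{\left(F,J \right)} = -6 + F J^{2}$ ($Z{\left(F,J \right)} = F J J - 6 = F J^{2} - 6 = -6 + F J^{2}$)
$p{\left(X \right)} = \sqrt{2}$
$a = \left(-6 + \sqrt{2}\right)^{2}$ ($a = \left(\sqrt{2} - 6\right)^{2} = \left(-6 + \sqrt{2}\right)^{2} \approx 21.029$)
$126 - \sqrt{Z{\left(0,-7 \right)} + a} = 126 - \sqrt{\left(-6 + 0 \left(-7\right)^{2}\right) + \left(6 - \sqrt{2}\right)^{2}} = 126 - \sqrt{\left(-6 + 0 \cdot 49\right) + \left(6 - \sqrt{2}\right)^{2}} = 126 - \sqrt{\left(-6 + 0\right) + \left(6 - \sqrt{2}\right)^{2}} = 126 - \sqrt{-6 + \left(6 - \sqrt{2}\right)^{2}}$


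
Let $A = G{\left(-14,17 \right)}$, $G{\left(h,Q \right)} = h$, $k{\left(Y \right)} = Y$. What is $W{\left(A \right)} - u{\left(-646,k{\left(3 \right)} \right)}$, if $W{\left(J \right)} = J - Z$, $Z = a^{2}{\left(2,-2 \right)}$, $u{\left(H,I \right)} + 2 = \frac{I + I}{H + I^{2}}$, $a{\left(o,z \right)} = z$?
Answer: $- \frac{10186}{637} \approx -15.991$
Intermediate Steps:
$u{\left(H,I \right)} = -2 + \frac{2 I}{H + I^{2}}$ ($u{\left(H,I \right)} = -2 + \frac{I + I}{H + I^{2}} = -2 + \frac{2 I}{H + I^{2}}$)
$Z = 4$ ($Z = \left(-2\right)^{2} = 4$)
$A = -14$
$W{\left(J \right)} = -4 + J$ ($W{\left(J \right)} = J - 4 = -4 + J$)
$W{\left(A \right)} - u{\left(-646,k{\left(3 \right)} \right)} = \left(-4 - 14\right) - \frac{2 \left(3 - -646 - 3^{2}\right)}{-646 + 3^{2}} = -18 - \frac{2 \left(3 + 646 - 9\right)}{-646 + 9} = -18 - \frac{2 \left(3 + 646 - 9\right)}{-637} = -18 - 2 \left(- \frac{1}{637}\right) 640 = -18 - - \frac{1280}{637} = -18 + \frac{1280}{637} = - \frac{10186}{637}$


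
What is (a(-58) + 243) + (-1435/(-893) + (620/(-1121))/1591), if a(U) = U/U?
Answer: 20587977023/83825017 ≈ 245.61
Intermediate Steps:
a(U) = 1
(a(-58) + 243) + (-1435/(-893) + (620/(-1121))/1591) = (1 + 243) + (-1435/(-893) + (620/(-1121))/1591) = 244 + (-1435*(-1/893) + (620*(-1/1121))*(1/1591)) = 244 + (1435/893 - 620/1121*1/1591) = 244 + (1435/893 - 620/1783511) = 244 + 134672875/83825017 = 20587977023/83825017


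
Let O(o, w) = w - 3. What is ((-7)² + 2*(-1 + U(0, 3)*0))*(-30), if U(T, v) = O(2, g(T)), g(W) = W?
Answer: -1410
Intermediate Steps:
O(o, w) = -3 + w
U(T, v) = -3 + T
((-7)² + 2*(-1 + U(0, 3)*0))*(-30) = ((-7)² + 2*(-1 + (-3 + 0)*0))*(-30) = (49 + 2*(-1 - 3*0))*(-30) = (49 + 2*(-1 + 0))*(-30) = (49 + 2*(-1))*(-30) = (49 - 2)*(-30) = 47*(-30) = -1410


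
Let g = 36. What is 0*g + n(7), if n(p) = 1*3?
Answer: 3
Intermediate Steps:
n(p) = 3
0*g + n(7) = 0*36 + 3 = 0 + 3 = 3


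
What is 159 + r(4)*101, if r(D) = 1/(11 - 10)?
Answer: 260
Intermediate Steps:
r(D) = 1 (r(D) = 1/1 = 1)
159 + r(4)*101 = 159 + 1*101 = 159 + 101 = 260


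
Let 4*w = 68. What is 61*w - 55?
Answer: 982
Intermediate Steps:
w = 17 (w = (1/4)*68 = 17)
61*w - 55 = 61*17 - 55 = 1037 - 55 = 982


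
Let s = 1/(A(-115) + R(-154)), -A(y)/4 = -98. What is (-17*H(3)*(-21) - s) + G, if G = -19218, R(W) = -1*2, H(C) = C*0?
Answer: -7495021/390 ≈ -19218.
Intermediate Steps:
A(y) = 392 (A(y) = -4*(-98) = 392)
H(C) = 0
R(W) = -2
s = 1/390 (s = 1/(392 - 2) = 1/390 ≈ 0.0025641)
(-17*H(3)*(-21) - s) + G = (-17*0*(-21) - 1*1/390) - 19218 = (0*(-21) - 1/390) - 19218 = (0 - 1/390) - 19218 = -1/390 - 19218 = -7495021/390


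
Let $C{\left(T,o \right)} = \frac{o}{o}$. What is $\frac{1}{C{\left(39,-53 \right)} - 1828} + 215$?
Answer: $\frac{392804}{1827} \approx 215.0$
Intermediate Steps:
$C{\left(T,o \right)} = 1$
$\frac{1}{C{\left(39,-53 \right)} - 1828} + 215 = \frac{1}{1 - 1828} + 215 = \frac{1}{-1827} + 215 = - \frac{1}{1827} + 215 = \frac{392804}{1827}$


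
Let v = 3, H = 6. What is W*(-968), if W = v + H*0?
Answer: -2904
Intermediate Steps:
W = 3 (W = 3 + 6*0 = 3 + 0 = 3)
W*(-968) = 3*(-968) = -2904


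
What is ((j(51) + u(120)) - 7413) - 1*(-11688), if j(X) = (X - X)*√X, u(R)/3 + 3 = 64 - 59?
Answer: 4281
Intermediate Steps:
u(R) = 6 (u(R) = -9 + 3*(64 - 59) = -9 + 3*5 = -9 + 15 = 6)
j(X) = 0 (j(X) = 0*√X = 0)
((j(51) + u(120)) - 7413) - 1*(-11688) = ((0 + 6) - 7413) - 1*(-11688) = (6 - 7413) + 11688 = -7407 + 11688 = 4281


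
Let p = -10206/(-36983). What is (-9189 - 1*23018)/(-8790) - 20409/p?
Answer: -184284462458/2491965 ≈ -73952.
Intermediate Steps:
p = 10206/36983 (p = -10206*(-1/36983) = 10206/36983 ≈ 0.27596)
(-9189 - 1*23018)/(-8790) - 20409/p = (-9189 - 1*23018)/(-8790) - 20409/10206/36983 = (-9189 - 23018)*(-1/8790) - 20409*36983/10206 = -32207*(-1/8790) - 251595349/3402 = 32207/8790 - 251595349/3402 = -184284462458/2491965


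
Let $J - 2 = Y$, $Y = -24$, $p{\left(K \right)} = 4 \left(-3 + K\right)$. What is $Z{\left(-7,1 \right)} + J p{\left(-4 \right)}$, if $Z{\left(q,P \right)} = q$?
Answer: $609$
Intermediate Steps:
$p{\left(K \right)} = -12 + 4 K$
$J = -22$ ($J = 2 - 24 = -22$)
$Z{\left(-7,1 \right)} + J p{\left(-4 \right)} = -7 - 22 \left(-12 + 4 \left(-4\right)\right) = -7 - 22 \left(-12 - 16\right) = -7 - -616 = -7 + 616 = 609$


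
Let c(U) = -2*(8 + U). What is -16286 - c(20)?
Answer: -16230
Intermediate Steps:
c(U) = -16 - 2*U
-16286 - c(20) = -16286 - (-16 - 2*20) = -16286 - (-16 - 40) = -16286 - 1*(-56) = -16286 + 56 = -16230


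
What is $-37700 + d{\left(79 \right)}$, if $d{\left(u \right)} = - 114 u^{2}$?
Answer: $-749174$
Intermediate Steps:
$-37700 + d{\left(79 \right)} = -37700 - 114 \cdot 79^{2} = -37700 - 711474 = -749174$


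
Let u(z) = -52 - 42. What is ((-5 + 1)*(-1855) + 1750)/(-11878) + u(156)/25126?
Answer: -57880488/74611657 ≈ -0.77576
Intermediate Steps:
u(z) = -94
((-5 + 1)*(-1855) + 1750)/(-11878) + u(156)/25126 = ((-5 + 1)*(-1855) + 1750)/(-11878) - 94/25126 = (-4*(-1855) + 1750)*(-1/11878) - 94*1/25126 = (7420 + 1750)*(-1/11878) - 47/12563 = 9170*(-1/11878) - 47/12563 = -4585/5939 - 47/12563 = -57880488/74611657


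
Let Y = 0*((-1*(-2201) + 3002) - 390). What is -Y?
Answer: 0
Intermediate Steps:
Y = 0 (Y = 0*((2201 + 3002) - 390) = 0*(5203 - 390) = 0*4813 = 0)
-Y = -1*0 = 0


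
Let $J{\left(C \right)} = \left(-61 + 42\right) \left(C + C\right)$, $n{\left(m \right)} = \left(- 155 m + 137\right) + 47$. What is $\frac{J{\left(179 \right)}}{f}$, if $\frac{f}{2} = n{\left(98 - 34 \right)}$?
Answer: $\frac{3401}{9736} \approx 0.34932$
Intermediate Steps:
$n{\left(m \right)} = 184 - 155 m$ ($n{\left(m \right)} = \left(137 - 155 m\right) + 47 = 184 - 155 m$)
$J{\left(C \right)} = - 38 C$ ($J{\left(C \right)} = - 19 \cdot 2 C = - 38 C$)
$f = -19472$ ($f = 2 \left(184 - 155 \left(98 - 34\right)\right) = 2 \left(184 - 9920\right) = 2 \left(-9736\right) = -19472$)
$\frac{J{\left(179 \right)}}{f} = \frac{\left(-38\right) 179}{-19472} = \left(-6802\right) \left(- \frac{1}{19472}\right) = \frac{3401}{9736}$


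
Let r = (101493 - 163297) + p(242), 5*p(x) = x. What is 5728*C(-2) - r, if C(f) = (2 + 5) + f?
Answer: 451978/5 ≈ 90396.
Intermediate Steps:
p(x) = x/5
r = -308778/5 (r = (101493 - 163297) + (⅕)*242 = -61804 + 242/5 = -308778/5 ≈ -61756.)
C(f) = 7 + f
5728*C(-2) - r = 5728*(7 - 2) - 1*(-308778/5) = 5728*5 + 308778/5 = 28640 + 308778/5 = 451978/5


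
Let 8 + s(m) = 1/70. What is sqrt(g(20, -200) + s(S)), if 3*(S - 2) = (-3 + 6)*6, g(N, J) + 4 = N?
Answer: sqrt(39270)/70 ≈ 2.8310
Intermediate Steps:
g(N, J) = -4 + N
S = 8 (S = 2 + ((-3 + 6)*6)/3 = 2 + (3*6)/3 = 2 + (1/3)*18 = 2 + 6 = 8)
s(m) = -559/70 (s(m) = -8 + 1/70 = -559/70)
sqrt(g(20, -200) + s(S)) = sqrt((-4 + 20) - 559/70) = sqrt(16 - 559/70) = sqrt(561/70) = sqrt(39270)/70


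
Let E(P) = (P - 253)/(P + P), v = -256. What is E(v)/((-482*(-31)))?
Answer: 509/7650304 ≈ 6.6533e-5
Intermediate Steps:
E(P) = (-253 + P)/(2*P) (E(P) = (-253 + P)/((2*P)) = (-253 + P)*(1/(2*P)) = (-253 + P)/(2*P))
E(v)/((-482*(-31))) = ((1/2)*(-253 - 256)/(-256))/((-482*(-31))) = ((1/2)*(-1/256)*(-509))/14942 = (509/512)*(1/14942) = 509/7650304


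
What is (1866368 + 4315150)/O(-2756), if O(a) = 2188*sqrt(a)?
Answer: -3090759*I*sqrt(689)/1507532 ≈ -53.816*I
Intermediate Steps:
(1866368 + 4315150)/O(-2756) = (1866368 + 4315150)/((2188*sqrt(-2756))) = 6181518/((2188*(2*I*sqrt(689)))) = 6181518/((4376*I*sqrt(689))) = 6181518*(-I*sqrt(689)/3015064) = -3090759*I*sqrt(689)/1507532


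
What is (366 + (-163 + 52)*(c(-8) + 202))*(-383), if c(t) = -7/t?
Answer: 67877175/8 ≈ 8.4846e+6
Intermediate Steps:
(366 + (-163 + 52)*(c(-8) + 202))*(-383) = (366 + (-163 + 52)*(-7/(-8) + 202))*(-383) = (366 - 111*(-7*(-⅛) + 202))*(-383) = (366 - 111*(7/8 + 202))*(-383) = (366 - 111*1623/8)*(-383) = (366 - 180153/8)*(-383) = -177225/8*(-383) = 67877175/8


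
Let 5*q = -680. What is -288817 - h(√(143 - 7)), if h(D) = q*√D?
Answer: -288817 + 136*2^(¾)*17^(¼) ≈ -2.8835e+5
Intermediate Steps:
q = -136 (q = (⅕)*(-680) = -136)
h(D) = -136*√D
-288817 - h(√(143 - 7)) = -288817 - (-136)*√(√(143 - 7)) = -288817 - (-136)*√(√136) = -288817 - (-136)*√(2*√34) = -288817 - (-136)*2^(¾)*17^(¼) = -288817 + 136*2^(¾)*17^(¼)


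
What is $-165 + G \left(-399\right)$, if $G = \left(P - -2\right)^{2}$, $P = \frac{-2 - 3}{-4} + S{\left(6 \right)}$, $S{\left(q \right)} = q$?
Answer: $- \frac{548871}{16} \approx -34304.0$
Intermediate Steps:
$P = \frac{29}{4}$ ($P = \frac{-2 - 3}{-4} + 6 = \left(-2 - 3\right) \left(- \frac{1}{4}\right) + 6 = \left(-5\right) \left(- \frac{1}{4}\right) + 6 = \frac{5}{4} + 6 = \frac{29}{4} \approx 7.25$)
$G = \frac{1369}{16}$ ($G = \left(\frac{29}{4} - -2\right)^{2} = \left(\frac{29}{4} + 2\right)^{2} = \left(\frac{37}{4}\right)^{2} = \frac{1369}{16} \approx 85.563$)
$-165 + G \left(-399\right) = -165 + \frac{1369}{16} \left(-399\right) = -165 - \frac{546231}{16} = - \frac{548871}{16}$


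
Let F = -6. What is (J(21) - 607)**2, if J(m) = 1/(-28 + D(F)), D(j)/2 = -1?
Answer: 331640521/900 ≈ 3.6849e+5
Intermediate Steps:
D(j) = -2 (D(j) = 2*(-1) = -2)
J(m) = -1/30 (J(m) = 1/(-28 - 2) = 1/(-30) = -1/30)
(J(21) - 607)**2 = (-1/30 - 607)**2 = (-18211/30)**2 = 331640521/900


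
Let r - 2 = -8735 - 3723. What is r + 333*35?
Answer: -801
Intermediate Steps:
r = -12456 (r = 2 + (-8735 - 3723) = 2 - 12458 = -12456)
r + 333*35 = -12456 + 333*35 = -12456 + 11655 = -801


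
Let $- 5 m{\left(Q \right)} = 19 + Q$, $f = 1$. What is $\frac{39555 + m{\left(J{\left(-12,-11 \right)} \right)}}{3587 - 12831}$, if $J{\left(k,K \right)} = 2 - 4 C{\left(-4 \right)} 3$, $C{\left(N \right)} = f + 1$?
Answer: $- \frac{49451}{11555} \approx -4.2796$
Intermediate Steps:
$C{\left(N \right)} = 2$ ($C{\left(N \right)} = 1 + 1 = 2$)
$J{\left(k,K \right)} = -48$ ($J{\left(k,K \right)} = 2 \left(-4\right) 2 \cdot 3 = 2 \left(\left(-8\right) 3\right) = 2 \left(-24\right) = -48$)
$m{\left(Q \right)} = - \frac{19}{5} - \frac{Q}{5}$ ($m{\left(Q \right)} = - \frac{19 + Q}{5} = - \frac{19}{5} - \frac{Q}{5}$)
$\frac{39555 + m{\left(J{\left(-12,-11 \right)} \right)}}{3587 - 12831} = \frac{39555 - - \frac{29}{5}}{3587 - 12831} = \frac{39555 + \left(- \frac{19}{5} + \frac{48}{5}\right)}{-9244} = \left(39555 + \frac{29}{5}\right) \left(- \frac{1}{9244}\right) = \frac{197804}{5} \left(- \frac{1}{9244}\right) = - \frac{49451}{11555}$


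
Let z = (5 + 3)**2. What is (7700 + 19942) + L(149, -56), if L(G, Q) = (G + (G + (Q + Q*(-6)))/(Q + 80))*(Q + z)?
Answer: 28977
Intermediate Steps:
z = 64 (z = 8**2 = 64)
L(G, Q) = (64 + Q)*(G + (G - 5*Q)/(80 + Q)) (L(G, Q) = (G + (G + (Q + Q*(-6)))/(Q + 80))*(Q + 64) = (G + (G + (Q - 6*Q))/(80 + Q))*(64 + Q) = (G + (G - 5*Q)/(80 + Q))*(64 + Q) = (64 + Q)*(G + (G - 5*Q)/(80 + Q)))
(7700 + 19942) + L(149, -56) = (7700 + 19942) + (-320*(-56) - 5*(-56)**2 + 5184*149 + 149*(-56)**2 + 145*149*(-56))/(80 - 56) = 27642 + (17920 - 5*3136 + 772416 + 149*3136 - 1209880)/24 = 27642 + (17920 - 15680 + 772416 + 467264 - 1209880)/24 = 27642 + (1/24)*32040 = 27642 + 1335 = 28977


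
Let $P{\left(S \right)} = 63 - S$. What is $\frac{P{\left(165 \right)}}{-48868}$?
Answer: $\frac{51}{24434} \approx 0.0020873$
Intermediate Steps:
$\frac{P{\left(165 \right)}}{-48868} = \frac{63 - 165}{-48868} = \left(63 - 165\right) \left(- \frac{1}{48868}\right) = \left(-102\right) \left(- \frac{1}{48868}\right) = \frac{51}{24434}$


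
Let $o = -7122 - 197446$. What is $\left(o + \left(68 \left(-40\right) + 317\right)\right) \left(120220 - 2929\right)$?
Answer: $-24275835561$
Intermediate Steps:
$o = -204568$ ($o = -7122 - 197446 = -204568$)
$\left(o + \left(68 \left(-40\right) + 317\right)\right) \left(120220 - 2929\right) = \left(-204568 + \left(68 \left(-40\right) + 317\right)\right) \left(120220 - 2929\right) = \left(-204568 + \left(-2720 + 317\right)\right) \left(120220 - 2929\right) = \left(-204568 - 2403\right) \left(120220 - 2929\right) = \left(-206971\right) 117291 = -24275835561$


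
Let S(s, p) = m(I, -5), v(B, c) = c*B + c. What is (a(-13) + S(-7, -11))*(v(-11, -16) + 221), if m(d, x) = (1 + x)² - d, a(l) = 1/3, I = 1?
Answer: 5842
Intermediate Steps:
v(B, c) = c + B*c (v(B, c) = B*c + c = c + B*c)
a(l) = ⅓
S(s, p) = 15 (S(s, p) = (1 - 5)² - 1*1 = (-4)² - 1 = 16 - 1 = 15)
(a(-13) + S(-7, -11))*(v(-11, -16) + 221) = (⅓ + 15)*(-16*(1 - 11) + 221) = 46*(-16*(-10) + 221)/3 = 46*(160 + 221)/3 = (46/3)*381 = 5842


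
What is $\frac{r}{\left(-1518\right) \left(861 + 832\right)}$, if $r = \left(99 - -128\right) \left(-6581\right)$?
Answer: $\frac{1493887}{2569974} \approx 0.58128$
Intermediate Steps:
$r = -1493887$ ($r = \left(99 + 128\right) \left(-6581\right) = 227 \left(-6581\right) = -1493887$)
$\frac{r}{\left(-1518\right) \left(861 + 832\right)} = - \frac{1493887}{\left(-1518\right) \left(861 + 832\right)} = - \frac{1493887}{\left(-1518\right) 1693} = - \frac{1493887}{-2569974} = \left(-1493887\right) \left(- \frac{1}{2569974}\right) = \frac{1493887}{2569974}$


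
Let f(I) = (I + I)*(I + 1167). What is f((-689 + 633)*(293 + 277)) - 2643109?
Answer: 1960628411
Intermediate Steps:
f(I) = 2*I*(1167 + I) (f(I) = (2*I)*(1167 + I) = 2*I*(1167 + I))
f((-689 + 633)*(293 + 277)) - 2643109 = 2*((-689 + 633)*(293 + 277))*(1167 + (-689 + 633)*(293 + 277)) - 2643109 = 2*(-56*570)*(1167 - 56*570) - 2643109 = 2*(-31920)*(1167 - 31920) - 2643109 = 2*(-31920)*(-30753) - 2643109 = 1963271520 - 2643109 = 1960628411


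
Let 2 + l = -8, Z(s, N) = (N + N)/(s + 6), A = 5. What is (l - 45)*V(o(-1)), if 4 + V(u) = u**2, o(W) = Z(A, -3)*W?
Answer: 2240/11 ≈ 203.64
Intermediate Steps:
Z(s, N) = 2*N/(6 + s) (Z(s, N) = (2*N)/(6 + s) = 2*N/(6 + s))
l = -10 (l = -2 - 8 = -10)
o(W) = -6*W/11 (o(W) = (2*(-3)/(6 + 5))*W = (2*(-3)/11)*W = (2*(-3)*(1/11))*W = -6*W/11)
V(u) = -4 + u**2
(l - 45)*V(o(-1)) = (-10 - 45)*(-4 + (-6/11*(-1))**2) = -55*(-4 + (6/11)**2) = -55*(-4 + 36/121) = -55*(-448/121) = 2240/11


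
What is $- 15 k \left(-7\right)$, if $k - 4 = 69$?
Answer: $7665$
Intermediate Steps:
$k = 73$ ($k = 4 + 69 = 73$)
$- 15 k \left(-7\right) = \left(-15\right) 73 \left(-7\right) = \left(-1095\right) \left(-7\right) = 7665$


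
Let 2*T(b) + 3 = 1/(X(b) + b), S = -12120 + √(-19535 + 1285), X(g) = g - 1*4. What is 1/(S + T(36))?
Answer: -224199128/2717965633529 - 92480*I*√730/2717965633529 ≈ -8.2488e-5 - 9.1932e-7*I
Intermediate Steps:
X(g) = -4 + g (X(g) = g - 4 = -4 + g)
S = -12120 + 5*I*√730 (S = -12120 + √(-18250) = -12120 + 5*I*√730 ≈ -12120.0 + 135.09*I)
T(b) = -3/2 + 1/(2*(-4 + 2*b)) (T(b) = -3/2 + 1/(2*((-4 + b) + b)) = -3/2 + 1/(2*(-4 + 2*b)))
1/(S + T(36)) = 1/((-12120 + 5*I*√730) + (13 - 6*36)/(4*(-2 + 36))) = 1/((-12120 + 5*I*√730) + (¼)*(13 - 216)/34) = 1/((-12120 + 5*I*√730) + (¼)*(1/34)*(-203)) = 1/((-12120 + 5*I*√730) - 203/136) = 1/(-1648523/136 + 5*I*√730)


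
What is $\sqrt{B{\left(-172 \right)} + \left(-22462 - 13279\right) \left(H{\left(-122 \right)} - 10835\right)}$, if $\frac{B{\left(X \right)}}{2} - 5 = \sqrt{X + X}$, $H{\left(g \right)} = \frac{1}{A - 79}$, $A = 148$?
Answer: $\frac{2 \sqrt{460928153454 + 4761 i \sqrt{86}}}{69} \approx 19679.0 + 0.0009425 i$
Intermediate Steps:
$H{\left(g \right)} = \frac{1}{69}$ ($H{\left(g \right)} = \frac{1}{148 - 79} = \frac{1}{69}$)
$B{\left(X \right)} = 10 + 2 \sqrt{2} \sqrt{X}$ ($B{\left(X \right)} = 10 + 2 \sqrt{X + X} = 10 + 2 \sqrt{2 X} = 10 + 2 \sqrt{2} \sqrt{X}$)
$\sqrt{B{\left(-172 \right)} + \left(-22462 - 13279\right) \left(H{\left(-122 \right)} - 10835\right)} = \sqrt{\left(10 + 2 \sqrt{2} \sqrt{-172}\right) + \left(-22462 - 13279\right) \left(\frac{1}{69} - 10835\right)} = \sqrt{\left(10 + 2 \sqrt{2} \cdot 2 i \sqrt{43}\right) - - \frac{26720471974}{69}} = \sqrt{\left(10 + 4 i \sqrt{86}\right) + \frac{26720471974}{69}} = \sqrt{\frac{26720472664}{69} + 4 i \sqrt{86}}$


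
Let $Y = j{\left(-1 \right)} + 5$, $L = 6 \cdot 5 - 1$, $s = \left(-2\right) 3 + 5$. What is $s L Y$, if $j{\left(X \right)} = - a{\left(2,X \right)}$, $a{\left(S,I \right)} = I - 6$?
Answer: $-348$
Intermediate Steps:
$a{\left(S,I \right)} = -6 + I$ ($a{\left(S,I \right)} = I - 6 = -6 + I$)
$s = -1$ ($s = -6 + 5 = -1$)
$L = 29$ ($L = 30 - 1 = 29$)
$j{\left(X \right)} = 6 - X$ ($j{\left(X \right)} = - (-6 + X) = 6 - X$)
$Y = 12$ ($Y = \left(6 - -1\right) + 5 = \left(6 + 1\right) + 5 = 7 + 5 = 12$)
$s L Y = \left(-1\right) 29 \cdot 12 = \left(-29\right) 12 = -348$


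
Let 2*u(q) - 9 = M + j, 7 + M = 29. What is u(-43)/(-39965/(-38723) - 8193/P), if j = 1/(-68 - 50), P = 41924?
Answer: 1484214525291/80135872139 ≈ 18.521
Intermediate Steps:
M = 22 (M = -7 + 29 = 22)
j = -1/118 (j = 1/(-118) = -1/118 ≈ -0.0084746)
u(q) = 3657/236 (u(q) = 9/2 + (22 - 1/118)/2 = 9/2 + (1/2)*(2595/118) = 9/2 + 2595/236 = 3657/236)
u(-43)/(-39965/(-38723) - 8193/P) = 3657/(236*(-39965/(-38723) - 8193/41924)) = 3657/(236*(-39965*(-1/38723) - 8193*1/41924)) = 3657/(236*(39965/38723 - 8193/41924)) = 3657/(236*(1358235121/1623423052)) = (3657/236)*(1623423052/1358235121) = 1484214525291/80135872139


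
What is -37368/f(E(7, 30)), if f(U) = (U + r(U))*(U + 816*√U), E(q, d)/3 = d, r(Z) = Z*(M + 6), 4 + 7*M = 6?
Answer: 2422/28295055 - 19376*√10/8322075 ≈ -0.0072770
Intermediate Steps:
M = 2/7 (M = -4/7 + (⅐)*6 = -4/7 + 6/7 = 2/7 ≈ 0.28571)
r(Z) = 44*Z/7 (r(Z) = Z*(2/7 + 6) = Z*(44/7) = 44*Z/7)
E(q, d) = 3*d
f(U) = 51*U*(U + 816*√U)/7 (f(U) = (U + 44*U/7)*(U + 816*√U) = (51*U/7)*(U + 816*√U) = 51*U*(U + 816*√U)/7)
-37368/f(E(7, 30)) = -37368/(51*(3*30)²/7 + 41616*(3*30)^(3/2)/7) = -37368/((51/7)*90² + 41616*90^(3/2)/7) = -37368/((51/7)*8100 + 41616*(270*√10)/7) = -37368/(413100/7 + 11236320*√10/7)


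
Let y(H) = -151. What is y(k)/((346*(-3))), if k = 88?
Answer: 151/1038 ≈ 0.14547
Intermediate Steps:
y(k)/((346*(-3))) = -151/(346*(-3)) = -151/(-1038) = -151*(-1/1038) = 151/1038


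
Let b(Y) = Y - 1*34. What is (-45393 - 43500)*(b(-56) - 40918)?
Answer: 3645324144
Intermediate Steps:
b(Y) = -34 + Y (b(Y) = Y - 34 = -34 + Y)
(-45393 - 43500)*(b(-56) - 40918) = (-45393 - 43500)*((-34 - 56) - 40918) = -88893*(-90 - 40918) = -88893*(-41008) = 3645324144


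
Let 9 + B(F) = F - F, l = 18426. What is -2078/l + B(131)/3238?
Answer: -3447199/29831694 ≈ -0.11555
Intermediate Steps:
B(F) = -9 (B(F) = -9 + (F - F) = -9 + 0 = -9)
-2078/l + B(131)/3238 = -2078/18426 - 9/3238 = -2078*1/18426 - 9*1/3238 = -1039/9213 - 9/3238 = -3447199/29831694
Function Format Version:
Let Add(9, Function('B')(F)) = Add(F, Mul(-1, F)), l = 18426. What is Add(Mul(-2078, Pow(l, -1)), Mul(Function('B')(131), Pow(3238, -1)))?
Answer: Rational(-3447199, 29831694) ≈ -0.11555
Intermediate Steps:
Function('B')(F) = -9 (Function('B')(F) = Add(-9, Add(F, Mul(-1, F))) = Add(-9, 0) = -9)
Add(Mul(-2078, Pow(l, -1)), Mul(Function('B')(131), Pow(3238, -1))) = Add(Mul(-2078, Pow(18426, -1)), Mul(-9, Pow(3238, -1))) = Add(Mul(-2078, Rational(1, 18426)), Mul(-9, Rational(1, 3238))) = Add(Rational(-1039, 9213), Rational(-9, 3238)) = Rational(-3447199, 29831694)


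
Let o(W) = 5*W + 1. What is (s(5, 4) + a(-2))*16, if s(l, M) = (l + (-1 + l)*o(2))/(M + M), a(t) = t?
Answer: 66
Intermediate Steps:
o(W) = 1 + 5*W
s(l, M) = (-11 + 12*l)/(2*M) (s(l, M) = (l + (-1 + l)*(1 + 5*2))/(M + M) = (l + (-1 + l)*(1 + 10))/((2*M)) = (l + (-1 + l)*11)*(1/(2*M)) = (l + (-11 + 11*l))*(1/(2*M)) = (-11 + 12*l)*(1/(2*M)) = (-11 + 12*l)/(2*M))
(s(5, 4) + a(-2))*16 = ((½)*(-11 + 12*5)/4 - 2)*16 = ((½)*(¼)*(-11 + 60) - 2)*16 = ((½)*(¼)*49 - 2)*16 = (49/8 - 2)*16 = (33/8)*16 = 66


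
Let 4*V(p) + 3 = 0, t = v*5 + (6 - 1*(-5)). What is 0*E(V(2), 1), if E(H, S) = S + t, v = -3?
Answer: 0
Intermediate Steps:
t = -4 (t = -3*5 + (6 - 1*(-5)) = -15 + (6 + 5) = -15 + 11 = -4)
V(p) = -¾ (V(p) = -¾ + (¼)*0 = -¾ + 0 = -¾)
E(H, S) = -4 + S (E(H, S) = S - 4 = -4 + S)
0*E(V(2), 1) = 0*(-4 + 1) = 0*(-3) = 0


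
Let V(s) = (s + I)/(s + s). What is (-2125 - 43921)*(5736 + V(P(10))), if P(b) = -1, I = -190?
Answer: -268517249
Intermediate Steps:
V(s) = (-190 + s)/(2*s) (V(s) = (s - 190)/(s + s) = (-190 + s)/((2*s)) = (-190 + s)*(1/(2*s)) = (-190 + s)/(2*s))
(-2125 - 43921)*(5736 + V(P(10))) = (-2125 - 43921)*(5736 + (½)*(-190 - 1)/(-1)) = -46046*(5736 + (½)*(-1)*(-191)) = -46046*(5736 + 191/2) = -46046*11663/2 = -268517249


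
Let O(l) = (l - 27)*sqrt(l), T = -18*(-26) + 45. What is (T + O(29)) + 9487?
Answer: 10000 + 2*sqrt(29) ≈ 10011.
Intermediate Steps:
T = 513 (T = 468 + 45 = 513)
O(l) = sqrt(l)*(-27 + l) (O(l) = (-27 + l)*sqrt(l) = sqrt(l)*(-27 + l))
(T + O(29)) + 9487 = (513 + sqrt(29)*(-27 + 29)) + 9487 = (513 + sqrt(29)*2) + 9487 = (513 + 2*sqrt(29)) + 9487 = 10000 + 2*sqrt(29)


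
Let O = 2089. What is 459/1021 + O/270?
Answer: 2256799/275670 ≈ 8.1866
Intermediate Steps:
459/1021 + O/270 = 459/1021 + 2089/270 = 2256799/275670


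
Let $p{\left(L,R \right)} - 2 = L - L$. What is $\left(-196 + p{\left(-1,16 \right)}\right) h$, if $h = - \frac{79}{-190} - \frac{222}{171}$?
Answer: $\frac{48791}{285} \approx 171.2$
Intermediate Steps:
$h = - \frac{503}{570}$ ($h = \left(-79\right) \left(- \frac{1}{190}\right) - \frac{74}{57} = \frac{79}{190} - \frac{74}{57} = - \frac{503}{570} \approx -0.88246$)
$p{\left(L,R \right)} = 2$ ($p{\left(L,R \right)} = 2 + \left(L - L\right) = 2 + 0 = 2$)
$\left(-196 + p{\left(-1,16 \right)}\right) h = \left(-196 + 2\right) \left(- \frac{503}{570}\right) = \left(-194\right) \left(- \frac{503}{570}\right) = \frac{48791}{285}$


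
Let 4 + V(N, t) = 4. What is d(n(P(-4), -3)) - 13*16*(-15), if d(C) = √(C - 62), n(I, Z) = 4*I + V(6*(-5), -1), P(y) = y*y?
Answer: 3120 + √2 ≈ 3121.4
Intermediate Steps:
V(N, t) = 0 (V(N, t) = -4 + 4 = 0)
P(y) = y²
n(I, Z) = 4*I (n(I, Z) = 4*I + 0 = 4*I)
d(C) = √(-62 + C)
d(n(P(-4), -3)) - 13*16*(-15) = √(-62 + 4*(-4)²) - 13*16*(-15) = √(-62 + 4*16) - 208*(-15) = √(-62 + 64) - 1*(-3120) = √2 + 3120 = 3120 + √2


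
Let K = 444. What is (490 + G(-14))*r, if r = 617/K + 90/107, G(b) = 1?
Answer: 52035689/47508 ≈ 1095.3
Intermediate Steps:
r = 105979/47508 (r = 617/444 + 90/107 = 105979/47508 ≈ 2.2308)
(490 + G(-14))*r = (490 + 1)*(105979/47508) = 491*(105979/47508) = 52035689/47508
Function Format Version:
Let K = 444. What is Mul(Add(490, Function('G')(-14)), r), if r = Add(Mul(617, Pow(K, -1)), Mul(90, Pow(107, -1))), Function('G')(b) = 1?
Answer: Rational(52035689, 47508) ≈ 1095.3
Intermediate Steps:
r = Rational(105979, 47508) (r = Add(Mul(617, Pow(444, -1)), Mul(90, Pow(107, -1))) = Add(Mul(617, Rational(1, 444)), Mul(90, Rational(1, 107))) = Add(Rational(617, 444), Rational(90, 107)) = Rational(105979, 47508) ≈ 2.2308)
Mul(Add(490, Function('G')(-14)), r) = Mul(Add(490, 1), Rational(105979, 47508)) = Mul(491, Rational(105979, 47508)) = Rational(52035689, 47508)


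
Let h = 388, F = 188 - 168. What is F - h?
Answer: -368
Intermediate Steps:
F = 20
F - h = 20 - 1*388 = 20 - 388 = -368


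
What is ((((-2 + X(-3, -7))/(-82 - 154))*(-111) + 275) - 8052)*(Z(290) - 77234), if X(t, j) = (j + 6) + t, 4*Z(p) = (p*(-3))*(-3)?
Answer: 140606544097/236 ≈ 5.9579e+8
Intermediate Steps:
Z(p) = 9*p/4 (Z(p) = ((p*(-3))*(-3))/4 = (-3*p*(-3))/4 = (9*p)/4 = 9*p/4)
X(t, j) = 6 + j + t (X(t, j) = (6 + j) + t = 6 + j + t)
((((-2 + X(-3, -7))/(-82 - 154))*(-111) + 275) - 8052)*(Z(290) - 77234) = ((((-2 + (6 - 7 - 3))/(-82 - 154))*(-111) + 275) - 8052)*((9/4)*290 - 77234) = ((((-2 - 4)/(-236))*(-111) + 275) - 8052)*(1305/2 - 77234) = ((-6*(-1/236)*(-111) + 275) - 8052)*(-153163/2) = (((3/118)*(-111) + 275) - 8052)*(-153163/2) = ((-333/118 + 275) - 8052)*(-153163/2) = (32117/118 - 8052)*(-153163/2) = -918019/118*(-153163/2) = 140606544097/236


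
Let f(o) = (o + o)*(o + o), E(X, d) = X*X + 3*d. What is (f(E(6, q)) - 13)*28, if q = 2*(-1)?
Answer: 100436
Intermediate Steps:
q = -2
E(X, d) = X² + 3*d
f(o) = 4*o² (f(o) = (2*o)*(2*o) = 4*o²)
(f(E(6, q)) - 13)*28 = (4*(6² + 3*(-2))² - 13)*28 = (4*(36 - 6)² - 13)*28 = (4*30² - 13)*28 = (4*900 - 13)*28 = (3600 - 13)*28 = 3587*28 = 100436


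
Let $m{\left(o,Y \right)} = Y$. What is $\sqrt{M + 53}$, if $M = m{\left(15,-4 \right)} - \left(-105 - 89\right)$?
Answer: $9 \sqrt{3} \approx 15.588$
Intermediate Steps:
$M = 190$ ($M = -4 - \left(-105 - 89\right) = -4 - -194 = -4 + 194 = 190$)
$\sqrt{M + 53} = \sqrt{190 + 53} = \sqrt{243} = 9 \sqrt{3}$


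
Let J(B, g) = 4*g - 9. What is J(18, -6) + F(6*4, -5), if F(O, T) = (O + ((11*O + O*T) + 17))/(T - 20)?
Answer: -202/5 ≈ -40.400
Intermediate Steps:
J(B, g) = -9 + 4*g
F(O, T) = (17 + 12*O + O*T)/(-20 + T) (F(O, T) = (O + (17 + 11*O + O*T))/(-20 + T) = (17 + 12*O + O*T)/(-20 + T))
J(18, -6) + F(6*4, -5) = (-9 + 4*(-6)) + (17 + 12*(6*4) + (6*4)*(-5))/(-20 - 5) = (-9 - 24) + (17 + 12*24 + 24*(-5))/(-25) = -33 - (17 + 288 - 120)/25 = -33 - 1/25*185 = -33 - 37/5 = -202/5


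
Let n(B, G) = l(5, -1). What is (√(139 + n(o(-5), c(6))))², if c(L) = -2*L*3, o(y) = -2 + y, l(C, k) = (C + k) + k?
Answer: 142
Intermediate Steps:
l(C, k) = C + 2*k
c(L) = -6*L
n(B, G) = 3 (n(B, G) = 5 + 2*(-1) = 5 - 2 = 3)
(√(139 + n(o(-5), c(6))))² = (√(139 + 3))² = (√142)² = 142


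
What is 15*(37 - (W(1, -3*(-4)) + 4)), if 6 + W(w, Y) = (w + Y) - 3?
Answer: 435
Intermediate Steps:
W(w, Y) = -9 + Y + w (W(w, Y) = -6 + ((w + Y) - 3) = -6 + ((Y + w) - 3) = -6 + (-3 + Y + w) = -9 + Y + w)
15*(37 - (W(1, -3*(-4)) + 4)) = 15*(37 - ((-9 - 3*(-4) + 1) + 4)) = 15*(37 - ((-9 + 12 + 1) + 4)) = 15*(37 - (4 + 4)) = 15*(37 - 1*8) = 15*(37 - 8) = 15*29 = 435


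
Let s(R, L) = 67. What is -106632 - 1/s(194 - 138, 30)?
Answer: -7144345/67 ≈ -1.0663e+5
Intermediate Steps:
-106632 - 1/s(194 - 138, 30) = -106632 - 1/67 = -7144345/67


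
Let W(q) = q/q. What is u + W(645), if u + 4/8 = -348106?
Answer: -696211/2 ≈ -3.4811e+5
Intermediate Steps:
W(q) = 1
u = -696213/2 (u = -½ - 348106 = -696213/2 ≈ -3.4811e+5)
u + W(645) = -696213/2 + 1 = -696211/2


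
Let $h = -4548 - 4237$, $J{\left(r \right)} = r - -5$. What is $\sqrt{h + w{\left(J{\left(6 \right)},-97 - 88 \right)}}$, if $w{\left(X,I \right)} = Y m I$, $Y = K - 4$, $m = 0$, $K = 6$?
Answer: $i \sqrt{8785} \approx 93.728 i$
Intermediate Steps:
$Y = 2$ ($Y = 6 - 4 = 2$)
$J{\left(r \right)} = 5 + r$ ($J{\left(r \right)} = r + 5 = 5 + r$)
$h = -8785$
$w{\left(X,I \right)} = 0$ ($w{\left(X,I \right)} = 2 \cdot 0 I = 0 I = 0$)
$\sqrt{h + w{\left(J{\left(6 \right)},-97 - 88 \right)}} = \sqrt{-8785 + 0} = \sqrt{-8785} = i \sqrt{8785}$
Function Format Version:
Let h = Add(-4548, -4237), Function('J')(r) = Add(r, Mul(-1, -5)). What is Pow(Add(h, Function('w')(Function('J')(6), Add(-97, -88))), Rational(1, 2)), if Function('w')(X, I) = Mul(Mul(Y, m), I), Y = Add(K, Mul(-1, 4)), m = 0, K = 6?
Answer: Mul(I, Pow(8785, Rational(1, 2))) ≈ Mul(93.728, I)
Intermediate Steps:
Y = 2 (Y = Add(6, Mul(-1, 4)) = Add(6, -4) = 2)
Function('J')(r) = Add(5, r) (Function('J')(r) = Add(r, 5) = Add(5, r))
h = -8785
Function('w')(X, I) = 0 (Function('w')(X, I) = Mul(Mul(2, 0), I) = Mul(0, I) = 0)
Pow(Add(h, Function('w')(Function('J')(6), Add(-97, -88))), Rational(1, 2)) = Pow(Add(-8785, 0), Rational(1, 2)) = Pow(-8785, Rational(1, 2)) = Mul(I, Pow(8785, Rational(1, 2)))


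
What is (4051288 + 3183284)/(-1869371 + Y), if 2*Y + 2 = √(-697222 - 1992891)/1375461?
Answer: -102344646351248668062017856/26445270879732266833738369 - 19901743275384*I*√2690113/26445270879732266833738369 ≈ -3.8701 - 1.2343e-9*I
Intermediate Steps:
Y = -1 + I*√2690113/2750922 (Y = -1 + (√(-697222 - 1992891)/1375461)/2 = -1 + (√(-2690113)*(1/1375461))/2 = -1 + ((I*√2690113)*(1/1375461))/2 = -1 + (I*√2690113/1375461)/2 = -1 + I*√2690113/2750922 ≈ -1.0 + 0.00059622*I)
(4051288 + 3183284)/(-1869371 + Y) = (4051288 + 3183284)/(-1869371 + (-1 + I*√2690113/2750922)) = 7234572/(-1869372 + I*√2690113/2750922)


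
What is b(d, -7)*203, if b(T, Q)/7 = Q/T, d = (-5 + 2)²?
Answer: -9947/9 ≈ -1105.2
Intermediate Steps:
d = 9 (d = (-3)² = 9)
b(T, Q) = 7*Q/T (b(T, Q) = 7*(Q/T) = 7*Q/T)
b(d, -7)*203 = (7*(-7)/9)*203 = (7*(-7)*(⅑))*203 = -49/9*203 = -9947/9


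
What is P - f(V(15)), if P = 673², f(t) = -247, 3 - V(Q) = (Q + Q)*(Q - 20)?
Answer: 453176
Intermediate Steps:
V(Q) = 3 - 2*Q*(-20 + Q) (V(Q) = 3 - (Q + Q)*(Q - 20) = 3 - 2*Q*(-20 + Q))
P = 452929
P - f(V(15)) = 452929 - 1*(-247) = 452929 + 247 = 453176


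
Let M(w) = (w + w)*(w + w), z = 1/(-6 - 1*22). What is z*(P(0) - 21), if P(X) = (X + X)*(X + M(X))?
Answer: ¾ ≈ 0.75000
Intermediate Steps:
z = -1/28 (z = 1/(-6 - 22) = 1/(-28) = 1*(-1/28) = -1/28 ≈ -0.035714)
M(w) = 4*w² (M(w) = (2*w)*(2*w) = 4*w²)
P(X) = 2*X*(X + 4*X²) (P(X) = (X + X)*(X + 4*X²) = (2*X)*(X + 4*X²) = 2*X*(X + 4*X²))
z*(P(0) - 21) = -(0²*(2 + 8*0) - 21)/28 = -(0*(2 + 0) - 21)/28 = -(0*2 - 21)/28 = -(0 - 21)/28 = -1/28*(-21) = ¾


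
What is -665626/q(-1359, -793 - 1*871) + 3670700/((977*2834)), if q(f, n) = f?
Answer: 923992865684/1881411831 ≈ 491.12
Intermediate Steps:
-665626/q(-1359, -793 - 1*871) + 3670700/((977*2834)) = -665626/(-1359) + 3670700/((977*2834)) = -665626*(-1/1359) + 3670700/2768818 = 665626/1359 + 3670700*(1/2768818) = 665626/1359 + 1835350/1384409 = 923992865684/1881411831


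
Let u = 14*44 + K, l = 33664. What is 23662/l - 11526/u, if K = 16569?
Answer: 9310103/289257920 ≈ 0.032186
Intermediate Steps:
u = 17185 (u = 14*44 + 16569 = 616 + 16569 = 17185)
23662/l - 11526/u = 23662/33664 - 11526/17185 = 23662*(1/33664) - 11526*1/17185 = 11831/16832 - 11526/17185 = 9310103/289257920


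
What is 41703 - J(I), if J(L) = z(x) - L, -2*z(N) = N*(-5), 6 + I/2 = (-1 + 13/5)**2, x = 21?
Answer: 2082181/50 ≈ 41644.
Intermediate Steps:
I = -172/25 (I = -12 + 2*(-1 + 13/5)**2 = -12 + 2*(8/5)**2 = -12 + 2*(64/25) = -12 + 128/25 = -172/25 ≈ -6.8800)
z(N) = 5*N/2 (z(N) = -N*(-5)/2 = -(-5)*N/2 = 5*N/2)
J(L) = 105/2 - L (J(L) = (5/2)*21 - L = 105/2 - L)
41703 - J(I) = 41703 - (105/2 - 1*(-172/25)) = 41703 - (105/2 + 172/25) = 41703 - 1*2969/50 = 41703 - 2969/50 = 2082181/50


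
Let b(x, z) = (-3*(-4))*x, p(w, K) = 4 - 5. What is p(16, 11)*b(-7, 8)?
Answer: 84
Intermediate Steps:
p(w, K) = -1
b(x, z) = 12*x
p(16, 11)*b(-7, 8) = -12*(-7) = -1*(-84) = 84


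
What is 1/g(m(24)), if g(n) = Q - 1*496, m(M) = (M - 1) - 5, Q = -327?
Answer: -1/823 ≈ -0.0012151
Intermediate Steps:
m(M) = -6 + M (m(M) = (-1 + M) - 5 = -6 + M)
g(n) = -823 (g(n) = -327 - 1*496 = -327 - 496 = -823)
1/g(m(24)) = 1/(-823) = -1/823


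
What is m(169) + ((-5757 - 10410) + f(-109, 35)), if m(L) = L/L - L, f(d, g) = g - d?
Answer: -16191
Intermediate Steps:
m(L) = 1 - L
m(169) + ((-5757 - 10410) + f(-109, 35)) = (1 - 1*169) + ((-5757 - 10410) + (35 - 1*(-109))) = (1 - 169) + (-16167 + (35 + 109)) = -168 + (-16167 + 144) = -168 - 16023 = -16191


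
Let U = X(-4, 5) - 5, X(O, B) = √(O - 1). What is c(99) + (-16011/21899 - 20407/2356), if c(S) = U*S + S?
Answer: -20915856233/51594044 + 99*I*√5 ≈ -405.39 + 221.37*I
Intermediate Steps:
X(O, B) = √(-1 + O)
U = -5 + I*√5 (U = √(-1 - 4) - 5 = √(-5) - 5 = I*√5 - 5 = -5 + I*√5 ≈ -5.0 + 2.2361*I)
c(S) = S + S*(-5 + I*√5) (c(S) = (-5 + I*√5)*S + S = S*(-5 + I*√5) + S = S + S*(-5 + I*√5))
c(99) + (-16011/21899 - 20407/2356) = 99*(-4 + I*√5) + (-16011/21899 - 20407/2356) = (-396 + 99*I*√5) + (-16011*1/21899 - 20407*1/2356) = (-396 + 99*I*√5) + (-16011/21899 - 20407/2356) = (-396 + 99*I*√5) - 484614809/51594044 = -20915856233/51594044 + 99*I*√5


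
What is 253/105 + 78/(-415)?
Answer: 19361/8715 ≈ 2.2216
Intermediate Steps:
253/105 + 78/(-415) = 253*(1/105) + 78*(-1/415) = 253/105 - 78/415 = 19361/8715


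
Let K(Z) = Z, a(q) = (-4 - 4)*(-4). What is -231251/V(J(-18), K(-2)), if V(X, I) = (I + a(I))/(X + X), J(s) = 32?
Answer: -7400032/15 ≈ -4.9334e+5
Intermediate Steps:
a(q) = 32 (a(q) = -8*(-4) = 32)
V(X, I) = (32 + I)/(2*X) (V(X, I) = (I + 32)/(X + X) = (32 + I)/((2*X)) = (32 + I)*(1/(2*X)) = (32 + I)/(2*X))
-231251/V(J(-18), K(-2)) = -231251*64/(32 - 2) = -231251/((½)*(1/32)*30) = -231251/15/32 = -231251*32/15 = -7400032/15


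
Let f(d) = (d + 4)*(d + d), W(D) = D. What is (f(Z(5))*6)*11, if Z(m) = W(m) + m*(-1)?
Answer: 0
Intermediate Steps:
Z(m) = 0 (Z(m) = m + m*(-1) = m - m = 0)
f(d) = 2*d*(4 + d) (f(d) = (4 + d)*(2*d) = 2*d*(4 + d))
(f(Z(5))*6)*11 = ((2*0*(4 + 0))*6)*11 = ((2*0*4)*6)*11 = (0*6)*11 = 0*11 = 0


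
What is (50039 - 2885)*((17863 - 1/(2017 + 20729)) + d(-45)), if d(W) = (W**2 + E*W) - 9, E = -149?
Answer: 4752177471517/3791 ≈ 1.2535e+9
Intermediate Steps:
d(W) = -9 + W**2 - 149*W (d(W) = (W**2 - 149*W) - 9 = -9 + W**2 - 149*W)
(50039 - 2885)*((17863 - 1/(2017 + 20729)) + d(-45)) = (50039 - 2885)*((17863 - 1/(2017 + 20729)) + (-9 + (-45)**2 - 149*(-45))) = 47154*((17863 - 1/22746) + (-9 + 2025 + 6705)) = 47154*((17863 - 1*1/22746) + 8721) = 47154*((17863 - 1/22746) + 8721) = 47154*(406311797/22746 + 8721) = 47154*(604679663/22746) = 4752177471517/3791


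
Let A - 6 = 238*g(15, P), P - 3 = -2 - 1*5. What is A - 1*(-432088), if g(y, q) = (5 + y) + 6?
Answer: 438282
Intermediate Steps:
P = -4 (P = 3 + (-2 - 1*5) = 3 + (-2 - 5) = 3 - 7 = -4)
g(y, q) = 11 + y
A = 6194 (A = 6 + 238*(11 + 15) = 6 + 238*26 = 6 + 6188 = 6194)
A - 1*(-432088) = 6194 - 1*(-432088) = 6194 + 432088 = 438282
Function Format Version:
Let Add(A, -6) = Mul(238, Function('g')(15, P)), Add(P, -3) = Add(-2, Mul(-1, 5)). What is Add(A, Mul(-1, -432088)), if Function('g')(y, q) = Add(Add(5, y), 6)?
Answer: 438282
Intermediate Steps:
P = -4 (P = Add(3, Add(-2, Mul(-1, 5))) = Add(3, Add(-2, -5)) = Add(3, -7) = -4)
Function('g')(y, q) = Add(11, y)
A = 6194 (A = Add(6, Mul(238, Add(11, 15))) = Add(6, Mul(238, 26)) = Add(6, 6188) = 6194)
Add(A, Mul(-1, -432088)) = Add(6194, Mul(-1, -432088)) = Add(6194, 432088) = 438282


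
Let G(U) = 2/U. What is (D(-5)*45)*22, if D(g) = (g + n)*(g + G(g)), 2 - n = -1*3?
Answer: 0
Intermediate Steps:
n = 5 (n = 2 - (-1)*3 = 2 - 1*(-3) = 2 + 3 = 5)
D(g) = (5 + g)*(g + 2/g) (D(g) = (g + 5)*(g + 2/g) = (5 + g)*(g + 2/g))
(D(-5)*45)*22 = ((2 + (-5)**2 + 5*(-5) + 10/(-5))*45)*22 = ((2 + 25 - 25 + 10*(-1/5))*45)*22 = ((2 + 25 - 25 - 2)*45)*22 = (0*45)*22 = 0*22 = 0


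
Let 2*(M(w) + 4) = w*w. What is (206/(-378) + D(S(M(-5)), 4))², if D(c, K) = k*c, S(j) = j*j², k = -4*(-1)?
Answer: 861835579201/142884 ≈ 6.0317e+6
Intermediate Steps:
k = 4
M(w) = -4 + w²/2 (M(w) = -4 + (w*w)/2 = -4 + w²/2)
S(j) = j³
D(c, K) = 4*c
(206/(-378) + D(S(M(-5)), 4))² = (206/(-378) + 4*(-4 + (½)*(-5)²)³)² = (206*(-1/378) + 4*(-4 + (½)*25)³)² = (-103/189 + 4*(-4 + 25/2)³)² = (-103/189 + 4*(17/2)³)² = (-103/189 + 4*(4913/8))² = (-103/189 + 4913/2)² = (928351/378)² = 861835579201/142884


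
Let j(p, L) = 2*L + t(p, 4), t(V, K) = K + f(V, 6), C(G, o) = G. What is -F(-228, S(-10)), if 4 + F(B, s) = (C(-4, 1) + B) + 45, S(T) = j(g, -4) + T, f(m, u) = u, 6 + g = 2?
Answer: 191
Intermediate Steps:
g = -4 (g = -6 + 2 = -4)
t(V, K) = 6 + K (t(V, K) = K + 6 = 6 + K)
j(p, L) = 10 + 2*L (j(p, L) = 2*L + (6 + 4) = 2*L + 10 = 10 + 2*L)
S(T) = 2 + T (S(T) = (10 + 2*(-4)) + T = (10 - 8) + T = 2 + T)
F(B, s) = 37 + B (F(B, s) = -4 + ((-4 + B) + 45) = -4 + (41 + B) = 37 + B)
-F(-228, S(-10)) = -(37 - 228) = -1*(-191) = 191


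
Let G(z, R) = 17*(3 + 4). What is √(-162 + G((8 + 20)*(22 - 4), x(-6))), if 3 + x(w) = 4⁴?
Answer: I*√43 ≈ 6.5574*I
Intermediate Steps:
x(w) = 253 (x(w) = -3 + 4⁴ = -3 + 256 = 253)
G(z, R) = 119 (G(z, R) = 17*7 = 119)
√(-162 + G((8 + 20)*(22 - 4), x(-6))) = √(-162 + 119) = √(-43) = I*√43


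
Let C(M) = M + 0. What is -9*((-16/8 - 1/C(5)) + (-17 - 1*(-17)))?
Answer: 99/5 ≈ 19.800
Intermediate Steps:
C(M) = M
-9*((-16/8 - 1/C(5)) + (-17 - 1*(-17))) = -9*((-16/8 - 1/5) + (-17 - 1*(-17))) = -9*((-16*⅛ - 1*⅕) + (-17 + 17)) = -9*((-2 - ⅕) + 0) = -9*(-11/5 + 0) = -9*(-11/5) = 99/5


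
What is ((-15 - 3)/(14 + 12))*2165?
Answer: -19485/13 ≈ -1498.8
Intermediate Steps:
((-15 - 3)/(14 + 12))*2165 = -18/26*2165 = -18*1/26*2165 = -9/13*2165 = -19485/13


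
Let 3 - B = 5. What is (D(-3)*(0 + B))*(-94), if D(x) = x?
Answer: -564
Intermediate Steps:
B = -2 (B = 3 - 1*5 = 3 - 5 = -2)
(D(-3)*(0 + B))*(-94) = -3*(0 - 2)*(-94) = -3*(-2)*(-94) = 6*(-94) = -564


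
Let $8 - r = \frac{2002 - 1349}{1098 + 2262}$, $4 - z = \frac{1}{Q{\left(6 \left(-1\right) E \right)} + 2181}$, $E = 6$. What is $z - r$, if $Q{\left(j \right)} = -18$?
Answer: $- \frac{1317221}{346080} \approx -3.8061$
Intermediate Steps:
$z = \frac{8651}{2163}$ ($z = 4 - \frac{1}{-18 + 2181} = 4 - \frac{1}{2163} = \frac{8651}{2163} \approx 3.9995$)
$r = \frac{26227}{3360}$ ($r = 8 - \frac{2002 - 1349}{1098 + 2262} = 8 - \frac{653}{3360} = \frac{26227}{3360} \approx 7.8057$)
$z - r = \frac{8651}{2163} - \frac{26227}{3360} = - \frac{1317221}{346080}$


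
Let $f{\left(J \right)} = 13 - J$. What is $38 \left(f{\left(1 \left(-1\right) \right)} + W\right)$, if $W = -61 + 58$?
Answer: $418$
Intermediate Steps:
$W = -3$
$38 \left(f{\left(1 \left(-1\right) \right)} + W\right) = 38 \left(\left(13 - 1 \left(-1\right)\right) - 3\right) = 38 \left(\left(13 - -1\right) - 3\right) = 38 \left(\left(13 + 1\right) - 3\right) = 38 \left(14 - 3\right) = 38 \cdot 11 = 418$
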